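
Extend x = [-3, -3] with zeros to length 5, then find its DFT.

Original 2-point DFT: [-6, 0]
Zero-padded 5-point DFT provides frequency interpolation.

DFT_5([x, 0, ...]) = [-6, -3.9271+2.8532i, -0.5729+1.7634i, -0.5729-1.7634i, -3.9271-2.8532i]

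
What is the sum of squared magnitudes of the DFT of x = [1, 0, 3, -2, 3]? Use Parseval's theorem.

Parseval: Σ|x[n]|² = (1/N)Σ|X[k]|², so Σ|X[k]|² = N·Σ|x[n]|² = 5·23.0000

Σ|X[k]|² = N·Σ|x[n]|² = 5·23.0000 = 115.0000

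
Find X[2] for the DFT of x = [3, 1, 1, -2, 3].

X[2] = Σ(n=0 to 4) x[n] · ω_5^(2n) where ω_5 = e^(-2πi/5)
= (3)·ω_5^0 + (1)·ω_5^2 + (1)·ω_5^4 + (-2)·ω_5^6 + (3)·ω_5^8

X[2] = -0.5451+4.0287i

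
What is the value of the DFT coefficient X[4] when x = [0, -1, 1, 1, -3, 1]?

X[4] = Σ(n=0 to 5) x[n] · ω_6^(4n) where ω_6 = e^(-2πi/6)
= (0)·ω_6^0 + (-1)·ω_6^4 + (1)·ω_6^8 + (1)·ω_6^12 + (-3)·ω_6^16 + (1)·ω_6^20

X[4] = 2.0000-5.1962i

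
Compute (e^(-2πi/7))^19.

Since ω_7^7 = 1, powers reduce modulo 7.
19 mod 7 = 5
So ω_7^19 = ω_7^5 = e^(-2πi·5/7)

ω_7^19 = ω_7^5 = -0.2225+0.9749i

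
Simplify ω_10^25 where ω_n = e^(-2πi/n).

Since ω_10^10 = 1, powers reduce modulo 10.
25 mod 10 = 5
So ω_10^25 = ω_10^5 = e^(-2πi·5/10)

ω_10^25 = ω_10^5 = -1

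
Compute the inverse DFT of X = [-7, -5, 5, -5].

x[n] = (1/4) Σ(k=0 to 3) X[k] · e^(2πikn/4)

Computing each x[n]:
x[0] = -3
x[1] = -3
x[2] = 2
x[3] = -3

x = [-3, -3, 2, -3]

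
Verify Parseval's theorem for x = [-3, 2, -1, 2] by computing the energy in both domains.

Time domain:
Σ|x[n]|² = |-3|² + |2|² + |-1|² + |2|² = 18.0000

Frequency domain:
(1/4)Σ|X[k]|² = (1/4)(|0|² + |-2|² + |-8|² + |-2|²) = (1/4)·72.0000 = 18.0000

Both sides agree, confirming Parseval's theorem.

Σ|x[n]|² = (1/N)Σ|X[k]|² = 18.0000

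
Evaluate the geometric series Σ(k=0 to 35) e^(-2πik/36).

Sum of all nth roots of unity equals 0 for n > 1 (geometric series with r ≠ 1).

0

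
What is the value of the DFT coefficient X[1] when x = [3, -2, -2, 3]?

X[1] = Σ(n=0 to 3) x[n] · ω_4^(1n) where ω_4 = e^(-2πi/4)
= (3)·ω_4^0 + (-2)·ω_4^1 + (-2)·ω_4^2 + (3)·ω_4^3

X[1] = 5+5i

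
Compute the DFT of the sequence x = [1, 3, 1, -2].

X[k] = Σ(n=0 to 3) x[n] · ω_4^(nk)
where ω_4 = e^(-2πi/4)

Computing each X[k]:
X[0] = 3
X[1] = -5i
X[2] = 1
X[3] = 5i

X = [3, -5i, 1, 5i]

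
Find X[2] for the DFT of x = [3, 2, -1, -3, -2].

X[2] = Σ(n=0 to 4) x[n] · ω_5^(2n) where ω_5 = e^(-2πi/5)
= (3)·ω_5^0 + (2)·ω_5^2 + (-1)·ω_5^4 + (-3)·ω_5^6 + (-2)·ω_5^8

X[2] = 1.7639-0.4490i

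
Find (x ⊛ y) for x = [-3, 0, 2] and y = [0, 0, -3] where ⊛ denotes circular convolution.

(x ⊛ y)[n] = Σ(m=0 to 2) x[m] · y[(n-m) mod 3]

Computing each output sample:
(x ⊛ y)[0] = 0
(x ⊛ y)[1] = -6
(x ⊛ y)[2] = 9

x ⊛ y = [0, -6, 9]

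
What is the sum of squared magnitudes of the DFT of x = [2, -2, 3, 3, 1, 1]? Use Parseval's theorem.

Parseval: Σ|x[n]|² = (1/N)Σ|X[k]|², so Σ|X[k]|² = N·Σ|x[n]|² = 6·28.0000

Σ|X[k]|² = N·Σ|x[n]|² = 6·28.0000 = 168.0000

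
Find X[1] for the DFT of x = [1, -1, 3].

X[1] = Σ(n=0 to 2) x[n] · ω_3^(1n) where ω_3 = e^(-2πi/3)
= (1)·ω_3^0 + (-1)·ω_3^1 + (3)·ω_3^2

X[1] = 3.4641i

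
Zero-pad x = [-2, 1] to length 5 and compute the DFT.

Original 2-point DFT: [-1, -3]
Zero-padded 5-point DFT provides frequency interpolation.

DFT_5([x, 0, ...]) = [-1, -1.6910-0.9511i, -2.8090-0.5878i, -2.8090+0.5878i, -1.6910+0.9511i]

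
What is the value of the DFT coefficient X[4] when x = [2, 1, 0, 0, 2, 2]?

X[4] = Σ(n=0 to 5) x[n] · ω_6^(4n) where ω_6 = e^(-2πi/6)
= (2)·ω_6^0 + (1)·ω_6^4 + (0)·ω_6^8 + (0)·ω_6^12 + (2)·ω_6^16 + (2)·ω_6^20

X[4] = -0.5000+0.8660i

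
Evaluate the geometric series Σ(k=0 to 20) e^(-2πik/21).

Sum of all nth roots of unity equals 0 for n > 1 (geometric series with r ≠ 1).

0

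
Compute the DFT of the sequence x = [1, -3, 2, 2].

X[k] = Σ(n=0 to 3) x[n] · ω_4^(nk)
where ω_4 = e^(-2πi/4)

Computing each X[k]:
X[0] = 2
X[1] = -1+5i
X[2] = 4
X[3] = -1-5i

X = [2, -1+5i, 4, -1-5i]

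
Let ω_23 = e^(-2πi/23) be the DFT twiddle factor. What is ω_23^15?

ω_23^15 = e^(-2πi·15/23)
= cos(-2π·15/23) + i·sin(-2π·15/23)
= cos(-30π/23) + i·sin(-30π/23)

ω_23^15 = cos(-30π/23) + i·sin(-30π/23) = -0.5767+0.8170i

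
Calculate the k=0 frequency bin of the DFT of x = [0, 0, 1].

X[0] = Σ(n=0 to 2) x[n] · ω_3^0 = Σ x[n]
= (0) + (0) + (1)

X[0] = 1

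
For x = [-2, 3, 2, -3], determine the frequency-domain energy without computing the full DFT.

Parseval: Σ|x[n]|² = (1/N)Σ|X[k]|², so Σ|X[k]|² = N·Σ|x[n]|² = 4·26.0000

Σ|X[k]|² = N·Σ|x[n]|² = 4·26.0000 = 104.0000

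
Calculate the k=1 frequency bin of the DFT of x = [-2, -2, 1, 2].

X[1] = Σ(n=0 to 3) x[n] · ω_4^(1n) where ω_4 = e^(-2πi/4)
= (-2)·ω_4^0 + (-2)·ω_4^1 + (1)·ω_4^2 + (2)·ω_4^3

X[1] = -3+4i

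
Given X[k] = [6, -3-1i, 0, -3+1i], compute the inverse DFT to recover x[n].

x[n] = (1/4) Σ(k=0 to 3) X[k] · e^(2πikn/4)

Computing each x[n]:
x[0] = 0
x[1] = 2
x[2] = 3
x[3] = 1

x = [0, 2, 3, 1]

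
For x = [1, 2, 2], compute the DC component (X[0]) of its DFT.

X[0] = Σ(n=0 to 2) x[n] · ω_3^0 = Σ x[n]
= (1) + (2) + (2)

X[0] = 5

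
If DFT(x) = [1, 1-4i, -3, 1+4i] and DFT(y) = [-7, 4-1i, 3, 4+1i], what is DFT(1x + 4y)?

By linearity: DFT(1x + 4y) = 1·DFT(x) + 4·DFT(y)
= 1·[1, 1-4i, -3, 1+4i] + 4·[-7, 4-1i, 3, 4+1i]

Computing element-wise:
Z[0] = 1·(1) + 4·(-7) = -27
Z[1] = 1·(1-4i) + 4·(4-1i) = 17-8i
Z[2] = 1·(-3) + 4·(3) = 9
Z[3] = 1·(1+4i) + 4·(4+1i) = 17+8i

DFT(1x + 4y) = 1·X + 4·Y = [-27, 17-8i, 9, 17+8i]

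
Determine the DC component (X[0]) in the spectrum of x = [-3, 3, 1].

X[0] = Σ(n=0 to 2) x[n] · ω_3^0 = Σ x[n]
= (-3) + (3) + (1)

X[0] = 1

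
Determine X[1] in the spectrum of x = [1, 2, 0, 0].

X[1] = Σ(n=0 to 3) x[n] · ω_4^(1n) where ω_4 = e^(-2πi/4)
= (1)·ω_4^0 + (2)·ω_4^1 + (0)·ω_4^2 + (0)·ω_4^3

X[1] = 1-2i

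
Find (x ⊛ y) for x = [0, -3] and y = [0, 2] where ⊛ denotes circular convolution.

(x ⊛ y)[n] = Σ(m=0 to 1) x[m] · y[(n-m) mod 2]

Computing each output sample:
(x ⊛ y)[0] = -6
(x ⊛ y)[1] = 0

x ⊛ y = [-6, 0]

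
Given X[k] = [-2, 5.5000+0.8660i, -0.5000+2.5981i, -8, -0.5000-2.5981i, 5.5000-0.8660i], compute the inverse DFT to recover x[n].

x[n] = (1/6) Σ(k=0 to 5) X[k] · e^(2πikn/6)

Computing each x[n]:
x[0] = 0
x[1] = 1
x[2] = -2
x[3] = -1
x[4] = -3
x[5] = 3

x = [0, 1, -2, -1, -3, 3]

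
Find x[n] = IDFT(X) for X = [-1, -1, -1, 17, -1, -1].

x[n] = (1/6) Σ(k=0 to 5) X[k] · e^(2πikn/6)

Computing each x[n]:
x[0] = 2
x[1] = -3
x[2] = 3
x[3] = -3
x[4] = 3
x[5] = -3

x = [2, -3, 3, -3, 3, -3]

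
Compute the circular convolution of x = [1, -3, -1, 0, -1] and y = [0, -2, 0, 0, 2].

(x ⊛ y)[n] = Σ(m=0 to 4) x[m] · y[(n-m) mod 5]

Computing each output sample:
(x ⊛ y)[0] = -4
(x ⊛ y)[1] = -4
(x ⊛ y)[2] = 6
(x ⊛ y)[3] = 0
(x ⊛ y)[4] = 2

x ⊛ y = [-4, -4, 6, 0, 2]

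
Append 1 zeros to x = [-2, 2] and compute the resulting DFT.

Original 2-point DFT: [0, -4]
Zero-padded 3-point DFT provides frequency interpolation.

DFT_3([x, 0, ...]) = [0, -3.0000-1.7321i, -3.0000+1.7321i]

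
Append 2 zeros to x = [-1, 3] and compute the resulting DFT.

Original 2-point DFT: [2, -4]
Zero-padded 4-point DFT provides frequency interpolation.

DFT_4([x, 0, ...]) = [2, -1-3i, -4, -1+3i]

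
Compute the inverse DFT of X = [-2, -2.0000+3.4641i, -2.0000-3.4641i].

x[n] = (1/3) Σ(k=0 to 2) X[k] · e^(2πikn/3)

Computing each x[n]:
x[0] = -2
x[1] = -2
x[2] = 2

x = [-2, -2, 2]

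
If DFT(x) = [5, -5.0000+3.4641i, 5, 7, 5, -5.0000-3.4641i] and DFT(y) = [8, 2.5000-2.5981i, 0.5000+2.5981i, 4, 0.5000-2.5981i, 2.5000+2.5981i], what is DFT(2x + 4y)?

By linearity: DFT(2x + 4y) = 2·DFT(x) + 4·DFT(y)
= 2·[5, -5.0000+3.4641i, 5, 7, 5, -5.0000-3.4641i] + 4·[8, 2.5000-2.5981i, 0.5000+2.5981i, 4, 0.5000-2.5981i, 2.5000+2.5981i]

Computing element-wise:
Z[0] = 2·(5) + 4·(8) = 42
Z[1] = 2·(-5.0000+3.4641i) + 4·(2.5000-2.5981i) = -3.4642i
Z[2] = 2·(5) + 4·(0.5000+2.5981i) = 12.0000+10.3924i
Z[3] = 2·(7) + 4·(4) = 30
Z[4] = 2·(5) + 4·(0.5000-2.5981i) = 12.0000-10.3924i
Z[5] = 2·(-5.0000-3.4641i) + 4·(2.5000+2.5981i) = 3.4642i

DFT(2x + 4y) = 2·X + 4·Y = [42, -3.4642i, 12.0000+10.3924i, 30, 12.0000-10.3924i, 3.4642i]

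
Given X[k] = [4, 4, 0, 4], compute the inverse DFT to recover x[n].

x[n] = (1/4) Σ(k=0 to 3) X[k] · e^(2πikn/4)

Computing each x[n]:
x[0] = 3
x[1] = 1
x[2] = -1
x[3] = 1

x = [3, 1, -1, 1]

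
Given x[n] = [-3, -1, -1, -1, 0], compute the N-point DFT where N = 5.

X[k] = Σ(n=0 to 4) x[n] · ω_5^(nk)
where ω_5 = e^(-2πi/5)

Computing each X[k]:
X[0] = -6
X[1] = -1.6910+0.9511i
X[2] = -2.8090+0.5878i
X[3] = -2.8090-0.5878i
X[4] = -1.6910-0.9511i

X = [-6, -1.6910+0.9511i, -2.8090+0.5878i, -2.8090-0.5878i, -1.6910-0.9511i]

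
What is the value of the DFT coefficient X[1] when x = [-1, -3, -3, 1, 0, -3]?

X[1] = Σ(n=0 to 5) x[n] · ω_6^(1n) where ω_6 = e^(-2πi/6)
= (-1)·ω_6^0 + (-3)·ω_6^1 + (-3)·ω_6^2 + (1)·ω_6^3 + (0)·ω_6^4 + (-3)·ω_6^5

X[1] = -3.5000+2.5981i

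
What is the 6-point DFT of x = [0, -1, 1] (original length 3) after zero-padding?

Original 3-point DFT: [0, 1.7321i, -1.7321i]
Zero-padded 6-point DFT provides frequency interpolation.

DFT_6([x, 0, ...]) = [0, -1, 1.7321i, 2, -1.7321i, -1]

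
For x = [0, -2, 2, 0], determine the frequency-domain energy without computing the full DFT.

Parseval: Σ|x[n]|² = (1/N)Σ|X[k]|², so Σ|X[k]|² = N·Σ|x[n]|² = 4·8.0000

Σ|X[k]|² = N·Σ|x[n]|² = 4·8.0000 = 32.0000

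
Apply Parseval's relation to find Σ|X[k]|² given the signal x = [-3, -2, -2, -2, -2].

Parseval: Σ|x[n]|² = (1/N)Σ|X[k]|², so Σ|X[k]|² = N·Σ|x[n]|² = 5·25.0000

Σ|X[k]|² = N·Σ|x[n]|² = 5·25.0000 = 125.0000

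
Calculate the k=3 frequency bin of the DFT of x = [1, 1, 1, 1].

X[3] = Σ(n=0 to 3) x[n] · ω_4^(3n) where ω_4 = e^(-2πi/4)
= (1)·ω_4^0 + (1)·ω_4^3 + (1)·ω_4^6 + (1)·ω_4^9

X[3] = 0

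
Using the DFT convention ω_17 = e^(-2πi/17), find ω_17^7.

ω_17^7 = e^(-2πi·7/17)
= cos(-2π·7/17) + i·sin(-2π·7/17)
= cos(-14π/17) + i·sin(-14π/17)

ω_17^7 = cos(-14π/17) + i·sin(-14π/17) = -0.8502-0.5264i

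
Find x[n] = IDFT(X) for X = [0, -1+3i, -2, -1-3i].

x[n] = (1/4) Σ(k=0 to 3) X[k] · e^(2πikn/4)

Computing each x[n]:
x[0] = -1
x[1] = -1
x[2] = 0
x[3] = 2

x = [-1, -1, 0, 2]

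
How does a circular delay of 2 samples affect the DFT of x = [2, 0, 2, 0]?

Time shift by 2: X_shifted[k] = ω_4^(2k) · X[k]
Shifted x = [2, 0, 2, 0]

DFT(x[n-2]) = [4, 0, 4, 0]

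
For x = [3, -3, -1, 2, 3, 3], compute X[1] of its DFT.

X[1] = Σ(n=0 to 5) x[n] · ω_6^(1n) where ω_6 = e^(-2πi/6)
= (3)·ω_6^0 + (-3)·ω_6^1 + (-1)·ω_6^2 + (2)·ω_6^3 + (3)·ω_6^4 + (3)·ω_6^5

X[1] = 8.6603i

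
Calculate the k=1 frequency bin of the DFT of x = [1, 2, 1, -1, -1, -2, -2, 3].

X[1] = Σ(n=0 to 7) x[n] · ω_8^(1n) where ω_8 = e^(-2πi/8)
= (1)·ω_8^0 + (2)·ω_8^1 + (1)·ω_8^2 + (-1)·ω_8^3 + (-1)·ω_8^4 + (-2)·ω_8^5 + (-2)·ω_8^6 + (3)·ω_8^7

X[1] = 7.6569-3.0000i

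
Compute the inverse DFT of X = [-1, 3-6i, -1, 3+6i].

x[n] = (1/4) Σ(k=0 to 3) X[k] · e^(2πikn/4)

Computing each x[n]:
x[0] = 1
x[1] = 3
x[2] = -2
x[3] = -3

x = [1, 3, -2, -3]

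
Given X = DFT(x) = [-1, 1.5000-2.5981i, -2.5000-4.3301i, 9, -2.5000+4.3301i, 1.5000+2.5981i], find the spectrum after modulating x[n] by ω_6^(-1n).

Modulation property: DFT(ω_6^(-1n)·x[n]) = X[(k-1) mod 6], so circularly shift X by 1 positions.

X[k-1] = [1.5000+2.5981i, -1, 1.5000-2.5981i, -2.5000-4.3301i, 9, -2.5000+4.3301i]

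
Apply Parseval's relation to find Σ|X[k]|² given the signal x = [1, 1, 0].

Parseval: Σ|x[n]|² = (1/N)Σ|X[k]|², so Σ|X[k]|² = N·Σ|x[n]|² = 3·2.0000

Σ|X[k]|² = N·Σ|x[n]|² = 3·2.0000 = 6.0000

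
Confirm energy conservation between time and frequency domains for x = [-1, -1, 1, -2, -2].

Time domain:
Σ|x[n]|² = |-1|² + |-1|² + |1|² + |-2|² + |-2|² = 11.0000

Frequency domain:
(1/5)Σ|X[k]|² = (1/5)(|-5|² + |-1.1180-2.7144i|² + |1.1180+2.2654i|² + |1.1180-2.2654i|² + |-1.1180+2.7144i|²) = (1/5)·55.0000 = 11.0000

Both sides agree, confirming Parseval's theorem.

Σ|x[n]|² = (1/N)Σ|X[k]|² = 11.0000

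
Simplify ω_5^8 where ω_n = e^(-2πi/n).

Since ω_5^5 = 1, powers reduce modulo 5.
8 mod 5 = 3
So ω_5^8 = ω_5^3 = e^(-2πi·3/5)

ω_5^8 = ω_5^3 = -0.8090+0.5878i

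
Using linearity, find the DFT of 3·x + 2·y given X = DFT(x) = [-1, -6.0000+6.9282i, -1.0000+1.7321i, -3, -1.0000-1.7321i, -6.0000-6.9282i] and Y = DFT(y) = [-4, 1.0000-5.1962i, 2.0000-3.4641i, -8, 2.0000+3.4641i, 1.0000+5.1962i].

By linearity: DFT(3x + 2y) = 3·DFT(x) + 2·DFT(y)
= 3·[-1, -6.0000+6.9282i, -1.0000+1.7321i, -3, -1.0000-1.7321i, -6.0000-6.9282i] + 2·[-4, 1.0000-5.1962i, 2.0000-3.4641i, -8, 2.0000+3.4641i, 1.0000+5.1962i]

Computing element-wise:
Z[0] = 3·(-1) + 2·(-4) = -11
Z[1] = 3·(-6.0000+6.9282i) + 2·(1.0000-5.1962i) = -16.0000+10.3922i
Z[2] = 3·(-1.0000+1.7321i) + 2·(2.0000-3.4641i) = 1.0000-1.7319i
Z[3] = 3·(-3) + 2·(-8) = -25
Z[4] = 3·(-1.0000-1.7321i) + 2·(2.0000+3.4641i) = 1.0000+1.7319i
Z[5] = 3·(-6.0000-6.9282i) + 2·(1.0000+5.1962i) = -16.0000-10.3922i

DFT(3x + 2y) = 3·X + 2·Y = [-11, -16.0000+10.3922i, 1.0000-1.7319i, -25, 1.0000+1.7319i, -16.0000-10.3922i]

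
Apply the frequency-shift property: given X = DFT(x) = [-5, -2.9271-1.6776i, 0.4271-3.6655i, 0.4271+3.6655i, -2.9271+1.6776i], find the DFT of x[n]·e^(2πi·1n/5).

Modulation property: DFT(ω_5^(-1n)·x[n]) = X[(k-1) mod 5], so circularly shift X by 1 positions.

X[k-1] = [-2.9271+1.6776i, -5, -2.9271-1.6776i, 0.4271-3.6655i, 0.4271+3.6655i]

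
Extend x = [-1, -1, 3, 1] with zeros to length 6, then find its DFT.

Original 4-point DFT: [2, -4+2i, 2, -4-2i]
Zero-padded 6-point DFT provides frequency interpolation.

DFT_6([x, 0, ...]) = [2, -4.0000-1.7321i, -1.0000+3.4641i, 2, -1.0000-3.4641i, -4.0000+1.7321i]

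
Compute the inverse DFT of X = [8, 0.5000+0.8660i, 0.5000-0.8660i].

x[n] = (1/3) Σ(k=0 to 2) X[k] · e^(2πikn/3)

Computing each x[n]:
x[0] = 3
x[1] = 2
x[2] = 3

x = [3, 2, 3]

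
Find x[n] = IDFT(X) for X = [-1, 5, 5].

x[n] = (1/3) Σ(k=0 to 2) X[k] · e^(2πikn/3)

Computing each x[n]:
x[0] = 3
x[1] = -2
x[2] = -2

x = [3, -2, -2]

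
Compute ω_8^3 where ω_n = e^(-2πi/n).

ω_8^3 = e^(-2πi·3/8)
= cos(-2π·3/8) + i·sin(-2π·3/8)
= cos(-6π/8) + i·sin(-6π/8)

ω_8^3 = cos(-6π/8) + i·sin(-6π/8) = -0.7071-0.7071i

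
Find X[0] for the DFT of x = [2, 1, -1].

X[0] = Σ(n=0 to 2) x[n] · ω_3^0 = Σ x[n]
= (2) + (1) + (-1)

X[0] = 2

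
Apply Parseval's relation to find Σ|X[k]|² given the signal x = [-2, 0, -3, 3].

Parseval: Σ|x[n]|² = (1/N)Σ|X[k]|², so Σ|X[k]|² = N·Σ|x[n]|² = 4·22.0000

Σ|X[k]|² = N·Σ|x[n]|² = 4·22.0000 = 88.0000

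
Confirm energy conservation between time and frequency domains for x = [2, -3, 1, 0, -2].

Time domain:
Σ|x[n]|² = |2|² + |-3|² + |1|² + |0|² + |-2|² = 18.0000

Frequency domain:
(1/5)Σ|X[k]|² = (1/5)(|-2|² + |-0.3541+0.3633i|² + |6.3541+1.5388i|² + |6.3541-1.5388i|² + |-0.3541-0.3633i|²) = (1/5)·90.0000 = 18.0000

Both sides agree, confirming Parseval's theorem.

Σ|x[n]|² = (1/N)Σ|X[k]|² = 18.0000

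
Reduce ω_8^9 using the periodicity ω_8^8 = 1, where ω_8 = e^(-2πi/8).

Since ω_8^8 = 1, powers reduce modulo 8.
9 mod 8 = 1
So ω_8^9 = ω_8^1 = e^(-2πi·1/8)

ω_8^9 = ω_8^1 = 0.7071-0.7071i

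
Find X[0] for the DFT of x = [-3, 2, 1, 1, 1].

X[0] = Σ(n=0 to 4) x[n] · ω_5^0 = Σ x[n]
= (-3) + (2) + (1) + (1) + (1)

X[0] = 2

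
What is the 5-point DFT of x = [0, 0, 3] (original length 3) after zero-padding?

Original 3-point DFT: [3, -1.5000+2.5981i, -1.5000-2.5981i]
Zero-padded 5-point DFT provides frequency interpolation.

DFT_5([x, 0, ...]) = [3, -2.4271-1.7634i, 0.9271+2.8532i, 0.9271-2.8532i, -2.4271+1.7634i]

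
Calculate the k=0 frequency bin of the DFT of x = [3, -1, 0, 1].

X[0] = Σ(n=0 to 3) x[n] · ω_4^0 = Σ x[n]
= (3) + (-1) + (0) + (1)

X[0] = 3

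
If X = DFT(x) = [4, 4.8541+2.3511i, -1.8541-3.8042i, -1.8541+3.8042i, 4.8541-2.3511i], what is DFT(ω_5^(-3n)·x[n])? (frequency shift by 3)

Modulation property: DFT(ω_5^(-3n)·x[n]) = X[(k-3) mod 5], so circularly shift X by 3 positions.

X[k-3] = [-1.8541-3.8042i, -1.8541+3.8042i, 4.8541-2.3511i, 4, 4.8541+2.3511i]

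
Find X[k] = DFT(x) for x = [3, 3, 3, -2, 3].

X[k] = Σ(n=0 to 4) x[n] · ω_5^(nk)
where ω_5 = e^(-2πi/5)

Computing each X[k]:
X[0] = 10
X[1] = 4.0451-2.9389i
X[2] = -1.5451+4.7553i
X[3] = -1.5451-4.7553i
X[4] = 4.0451+2.9389i

X = [10, 4.0451-2.9389i, -1.5451+4.7553i, -1.5451-4.7553i, 4.0451+2.9389i]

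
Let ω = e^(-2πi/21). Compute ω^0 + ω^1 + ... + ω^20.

Sum of all nth roots of unity equals 0 for n > 1 (geometric series with r ≠ 1).

0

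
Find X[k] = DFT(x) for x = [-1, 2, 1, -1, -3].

X[k] = Σ(n=0 to 4) x[n] · ω_5^(nk)
where ω_5 = e^(-2πi/5)

Computing each X[k]:
X[0] = -2
X[1] = -1.3090-5.9309i
X[2] = -0.1910-1.0368i
X[3] = -0.1910+1.0368i
X[4] = -1.3090+5.9309i

X = [-2, -1.3090-5.9309i, -0.1910-1.0368i, -0.1910+1.0368i, -1.3090+5.9309i]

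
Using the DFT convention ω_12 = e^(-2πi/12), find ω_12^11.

ω_12^11 = e^(-2πi·11/12)
= cos(-2π·11/12) + i·sin(-2π·11/12)
= cos(-22π/12) + i·sin(-22π/12)

ω_12^11 = cos(-22π/12) + i·sin(-22π/12) = 0.8660+0.5000i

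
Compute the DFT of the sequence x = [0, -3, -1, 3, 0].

X[k] = Σ(n=0 to 4) x[n] · ω_5^(nk)
where ω_5 = e^(-2πi/5)

Computing each X[k]:
X[0] = -1
X[1] = -2.5451+5.2043i
X[2] = 3.0451-2.0409i
X[3] = 3.0451+2.0409i
X[4] = -2.5451-5.2043i

X = [-1, -2.5451+5.2043i, 3.0451-2.0409i, 3.0451+2.0409i, -2.5451-5.2043i]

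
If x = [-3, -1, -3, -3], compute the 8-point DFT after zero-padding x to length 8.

Original 4-point DFT: [-10, -2i, -2, 2i]
Zero-padded 8-point DFT provides frequency interpolation.

DFT_8([x, 0, ...]) = [-10, -1.5858+5.8284i, -2i, -4.4142-0.1716i, -2, -4.4142+0.1716i, 2i, -1.5858-5.8284i]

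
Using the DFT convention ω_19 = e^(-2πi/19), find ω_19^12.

ω_19^12 = e^(-2πi·12/19)
= cos(-2π·12/19) + i·sin(-2π·12/19)
= cos(-24π/19) + i·sin(-24π/19)

ω_19^12 = cos(-24π/19) + i·sin(-24π/19) = -0.6773+0.7357i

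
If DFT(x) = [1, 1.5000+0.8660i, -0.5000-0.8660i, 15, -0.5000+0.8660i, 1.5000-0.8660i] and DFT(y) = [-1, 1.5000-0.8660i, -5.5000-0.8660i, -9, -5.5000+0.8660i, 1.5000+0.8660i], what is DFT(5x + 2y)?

By linearity: DFT(5x + 2y) = 5·DFT(x) + 2·DFT(y)
= 5·[1, 1.5000+0.8660i, -0.5000-0.8660i, 15, -0.5000+0.8660i, 1.5000-0.8660i] + 2·[-1, 1.5000-0.8660i, -5.5000-0.8660i, -9, -5.5000+0.8660i, 1.5000+0.8660i]

Computing element-wise:
Z[0] = 5·(1) + 2·(-1) = 3
Z[1] = 5·(1.5000+0.8660i) + 2·(1.5000-0.8660i) = 10.5000+2.5980i
Z[2] = 5·(-0.5000-0.8660i) + 2·(-5.5000-0.8660i) = -13.5000-6.0620i
Z[3] = 5·(15) + 2·(-9) = 57
Z[4] = 5·(-0.5000+0.8660i) + 2·(-5.5000+0.8660i) = -13.5000+6.0620i
Z[5] = 5·(1.5000-0.8660i) + 2·(1.5000+0.8660i) = 10.5000-2.5980i

DFT(5x + 2y) = 5·X + 2·Y = [3, 10.5000+2.5980i, -13.5000-6.0620i, 57, -13.5000+6.0620i, 10.5000-2.5980i]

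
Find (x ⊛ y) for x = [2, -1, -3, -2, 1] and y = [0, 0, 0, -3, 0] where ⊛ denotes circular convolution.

(x ⊛ y)[n] = Σ(m=0 to 4) x[m] · y[(n-m) mod 5]

Computing each output sample:
(x ⊛ y)[0] = 9
(x ⊛ y)[1] = 6
(x ⊛ y)[2] = -3
(x ⊛ y)[3] = -6
(x ⊛ y)[4] = 3

x ⊛ y = [9, 6, -3, -6, 3]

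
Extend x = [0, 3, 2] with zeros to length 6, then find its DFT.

Original 3-point DFT: [5, -2.5000-0.8660i, -2.5000+0.8660i]
Zero-padded 6-point DFT provides frequency interpolation.

DFT_6([x, 0, ...]) = [5, 0.5000-4.3301i, -2.5000-0.8660i, -1, -2.5000+0.8660i, 0.5000+4.3301i]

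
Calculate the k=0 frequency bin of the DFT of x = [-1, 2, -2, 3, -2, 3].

X[0] = Σ(n=0 to 5) x[n] · ω_6^0 = Σ x[n]
= (-1) + (2) + (-2) + (3) + (-2) + (3)

X[0] = 3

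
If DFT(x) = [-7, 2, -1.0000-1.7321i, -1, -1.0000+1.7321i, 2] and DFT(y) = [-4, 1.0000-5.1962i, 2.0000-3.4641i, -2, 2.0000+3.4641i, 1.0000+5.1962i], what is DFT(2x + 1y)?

By linearity: DFT(2x + 1y) = 2·DFT(x) + 1·DFT(y)
= 2·[-7, 2, -1.0000-1.7321i, -1, -1.0000+1.7321i, 2] + 1·[-4, 1.0000-5.1962i, 2.0000-3.4641i, -2, 2.0000+3.4641i, 1.0000+5.1962i]

Computing element-wise:
Z[0] = 2·(-7) + 1·(-4) = -18
Z[1] = 2·(2) + 1·(1.0000-5.1962i) = 5.0000-5.1962i
Z[2] = 2·(-1.0000-1.7321i) + 1·(2.0000-3.4641i) = -6.9283i
Z[3] = 2·(-1) + 1·(-2) = -4
Z[4] = 2·(-1.0000+1.7321i) + 1·(2.0000+3.4641i) = 6.9283i
Z[5] = 2·(2) + 1·(1.0000+5.1962i) = 5.0000+5.1962i

DFT(2x + 1y) = 2·X + 1·Y = [-18, 5.0000-5.1962i, -6.9283i, -4, 6.9283i, 5.0000+5.1962i]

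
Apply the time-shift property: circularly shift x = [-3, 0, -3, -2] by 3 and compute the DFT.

Time shift by 3: X_shifted[k] = ω_4^(3k) · X[k]
Shifted x = [0, -3, -2, -3]

DFT(x[n-3]) = [-8, 2, 4, 2]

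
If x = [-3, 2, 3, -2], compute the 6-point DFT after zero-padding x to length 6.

Original 4-point DFT: [0, -6-4i, 0, -6+4i]
Zero-padded 6-point DFT provides frequency interpolation.

DFT_6([x, 0, ...]) = [0, -1.5000-4.3301i, -7.5000+0.8660i, 0, -7.5000-0.8660i, -1.5000+4.3301i]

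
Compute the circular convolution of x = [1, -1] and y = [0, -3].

(x ⊛ y)[n] = Σ(m=0 to 1) x[m] · y[(n-m) mod 2]

Computing each output sample:
(x ⊛ y)[0] = 3
(x ⊛ y)[1] = -3

x ⊛ y = [3, -3]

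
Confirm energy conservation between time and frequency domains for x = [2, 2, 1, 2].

Time domain:
Σ|x[n]|² = |2|² + |2|² + |1|² + |2|² = 13.0000

Frequency domain:
(1/4)Σ|X[k]|² = (1/4)(|7|² + |1|² + |-1|² + |1|²) = (1/4)·52.0000 = 13.0000

Both sides agree, confirming Parseval's theorem.

Σ|x[n]|² = (1/N)Σ|X[k]|² = 13.0000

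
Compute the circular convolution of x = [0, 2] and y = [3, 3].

(x ⊛ y)[n] = Σ(m=0 to 1) x[m] · y[(n-m) mod 2]

Computing each output sample:
(x ⊛ y)[0] = 6
(x ⊛ y)[1] = 6

x ⊛ y = [6, 6]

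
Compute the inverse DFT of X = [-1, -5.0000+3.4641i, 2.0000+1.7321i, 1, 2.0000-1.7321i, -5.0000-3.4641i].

x[n] = (1/6) Σ(k=0 to 5) X[k] · e^(2πikn/6)

Computing each x[n]:
x[0] = -1
x[1] = -3
x[2] = 0
x[3] = 2
x[4] = 1
x[5] = 0

x = [-1, -3, 0, 2, 1, 0]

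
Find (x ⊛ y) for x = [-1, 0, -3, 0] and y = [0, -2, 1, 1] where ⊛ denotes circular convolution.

(x ⊛ y)[n] = Σ(m=0 to 3) x[m] · y[(n-m) mod 4]

Computing each output sample:
(x ⊛ y)[0] = -3
(x ⊛ y)[1] = -1
(x ⊛ y)[2] = -1
(x ⊛ y)[3] = 5

x ⊛ y = [-3, -1, -1, 5]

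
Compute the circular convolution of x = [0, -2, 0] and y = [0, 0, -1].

(x ⊛ y)[n] = Σ(m=0 to 2) x[m] · y[(n-m) mod 3]

Computing each output sample:
(x ⊛ y)[0] = 2
(x ⊛ y)[1] = 0
(x ⊛ y)[2] = 0

x ⊛ y = [2, 0, 0]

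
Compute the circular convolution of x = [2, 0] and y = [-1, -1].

(x ⊛ y)[n] = Σ(m=0 to 1) x[m] · y[(n-m) mod 2]

Computing each output sample:
(x ⊛ y)[0] = -2
(x ⊛ y)[1] = -2

x ⊛ y = [-2, -2]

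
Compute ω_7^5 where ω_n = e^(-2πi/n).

ω_7^5 = e^(-2πi·5/7)
= cos(-2π·5/7) + i·sin(-2π·5/7)
= cos(-10π/7) + i·sin(-10π/7)

ω_7^5 = cos(-10π/7) + i·sin(-10π/7) = -0.2225+0.9749i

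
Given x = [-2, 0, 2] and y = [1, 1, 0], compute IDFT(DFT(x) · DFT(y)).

(x ⊛ y)[n] = Σ(m=0 to 2) x[m] · y[(n-m) mod 3]

Computing each output sample:
(x ⊛ y)[0] = 0
(x ⊛ y)[1] = -2
(x ⊛ y)[2] = 2

x ⊛ y = [0, -2, 2]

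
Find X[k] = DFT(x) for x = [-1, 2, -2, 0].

X[k] = Σ(n=0 to 3) x[n] · ω_4^(nk)
where ω_4 = e^(-2πi/4)

Computing each X[k]:
X[0] = -1
X[1] = 1-2i
X[2] = -5
X[3] = 1+2i

X = [-1, 1-2i, -5, 1+2i]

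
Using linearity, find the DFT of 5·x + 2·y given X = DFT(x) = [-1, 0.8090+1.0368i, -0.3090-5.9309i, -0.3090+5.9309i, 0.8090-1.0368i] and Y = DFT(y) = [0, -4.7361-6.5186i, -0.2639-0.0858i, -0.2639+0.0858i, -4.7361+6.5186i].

By linearity: DFT(5x + 2y) = 5·DFT(x) + 2·DFT(y)
= 5·[-1, 0.8090+1.0368i, -0.3090-5.9309i, -0.3090+5.9309i, 0.8090-1.0368i] + 2·[0, -4.7361-6.5186i, -0.2639-0.0858i, -0.2639+0.0858i, -4.7361+6.5186i]

Computing element-wise:
Z[0] = 5·(-1) + 2·(0) = -5
Z[1] = 5·(0.8090+1.0368i) + 2·(-4.7361-6.5186i) = -5.4272-7.8532i
Z[2] = 5·(-0.3090-5.9309i) + 2·(-0.2639-0.0858i) = -2.0728-29.8261i
Z[3] = 5·(-0.3090+5.9309i) + 2·(-0.2639+0.0858i) = -2.0728+29.8261i
Z[4] = 5·(0.8090-1.0368i) + 2·(-4.7361+6.5186i) = -5.4272+7.8532i

DFT(5x + 2y) = 5·X + 2·Y = [-5, -5.4272-7.8532i, -2.0728-29.8261i, -2.0728+29.8261i, -5.4272+7.8532i]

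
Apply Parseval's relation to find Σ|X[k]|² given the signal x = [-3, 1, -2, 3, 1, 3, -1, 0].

Parseval: Σ|x[n]|² = (1/N)Σ|X[k]|², so Σ|X[k]|² = N·Σ|x[n]|² = 8·34.0000

Σ|X[k]|² = N·Σ|x[n]|² = 8·34.0000 = 272.0000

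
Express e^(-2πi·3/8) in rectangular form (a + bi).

ω_8^3 = e^(-2πi·3/8)
= cos(-2π·3/8) + i·sin(-2π·3/8)
= cos(-6π/8) + i·sin(-6π/8)

ω_8^3 = cos(-6π/8) + i·sin(-6π/8) = -0.7071-0.7071i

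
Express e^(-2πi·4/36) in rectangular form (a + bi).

ω_36^4 = e^(-2πi·4/36)
= cos(-2π·4/36) + i·sin(-2π·4/36)
= cos(-8π/36) + i·sin(-8π/36)

ω_36^4 = cos(-8π/36) + i·sin(-8π/36) = 0.7660-0.6428i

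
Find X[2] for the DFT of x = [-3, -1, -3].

X[2] = Σ(n=0 to 2) x[n] · ω_3^(2n) where ω_3 = e^(-2πi/3)
= (-3)·ω_3^0 + (-1)·ω_3^2 + (-3)·ω_3^4

X[2] = -1.0000+1.7321i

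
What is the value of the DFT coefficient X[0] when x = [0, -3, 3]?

X[0] = Σ(n=0 to 2) x[n] · ω_3^0 = Σ x[n]
= (0) + (-3) + (3)

X[0] = 0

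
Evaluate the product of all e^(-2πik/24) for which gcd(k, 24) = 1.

The primitive 24th roots of unity are ω_24^k for k coprime to 24: k ∈ {1, 5, 7, 11, 13, 17, 19, 23}
Their product equals the constant term of the cyclotomic polynomial Φ_24(x) up to sign.
For n ≥ 3, the product of all primitive nth roots of unity is 1. (For n=1 it is 1; for n=2 it is -1.)

1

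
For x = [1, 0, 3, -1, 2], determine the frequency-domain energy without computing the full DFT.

Parseval: Σ|x[n]|² = (1/N)Σ|X[k]|², so Σ|X[k]|² = N·Σ|x[n]|² = 5·15.0000

Σ|X[k]|² = N·Σ|x[n]|² = 5·15.0000 = 75.0000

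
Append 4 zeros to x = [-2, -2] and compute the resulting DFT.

Original 2-point DFT: [-4, 0]
Zero-padded 6-point DFT provides frequency interpolation.

DFT_6([x, 0, ...]) = [-4, -3.0000+1.7321i, -1.0000+1.7321i, 0, -1.0000-1.7321i, -3.0000-1.7321i]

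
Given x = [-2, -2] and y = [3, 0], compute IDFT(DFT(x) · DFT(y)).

(x ⊛ y)[n] = Σ(m=0 to 1) x[m] · y[(n-m) mod 2]

Computing each output sample:
(x ⊛ y)[0] = -6
(x ⊛ y)[1] = -6

x ⊛ y = [-6, -6]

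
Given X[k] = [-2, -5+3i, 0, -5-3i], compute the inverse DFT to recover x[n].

x[n] = (1/4) Σ(k=0 to 3) X[k] · e^(2πikn/4)

Computing each x[n]:
x[0] = -3
x[1] = -2
x[2] = 2
x[3] = 1

x = [-3, -2, 2, 1]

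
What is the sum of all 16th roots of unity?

Sum of all nth roots of unity equals 0 for n > 1 (geometric series with r ≠ 1).

0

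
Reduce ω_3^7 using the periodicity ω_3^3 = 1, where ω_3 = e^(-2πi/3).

Since ω_3^3 = 1, powers reduce modulo 3.
7 mod 3 = 1
So ω_3^7 = ω_3^1 = e^(-2πi·1/3)

ω_3^7 = ω_3^1 = -0.5000-0.8660i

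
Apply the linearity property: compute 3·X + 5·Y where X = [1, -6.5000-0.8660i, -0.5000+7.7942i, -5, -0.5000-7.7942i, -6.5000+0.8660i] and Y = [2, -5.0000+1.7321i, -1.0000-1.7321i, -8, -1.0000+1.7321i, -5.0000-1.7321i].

By linearity: DFT(3x + 5y) = 3·DFT(x) + 5·DFT(y)
= 3·[1, -6.5000-0.8660i, -0.5000+7.7942i, -5, -0.5000-7.7942i, -6.5000+0.8660i] + 5·[2, -5.0000+1.7321i, -1.0000-1.7321i, -8, -1.0000+1.7321i, -5.0000-1.7321i]

Computing element-wise:
Z[0] = 3·(1) + 5·(2) = 13
Z[1] = 3·(-6.5000-0.8660i) + 5·(-5.0000+1.7321i) = -44.5000+6.0625i
Z[2] = 3·(-0.5000+7.7942i) + 5·(-1.0000-1.7321i) = -6.5000+14.7221i
Z[3] = 3·(-5) + 5·(-8) = -55
Z[4] = 3·(-0.5000-7.7942i) + 5·(-1.0000+1.7321i) = -6.5000-14.7221i
Z[5] = 3·(-6.5000+0.8660i) + 5·(-5.0000-1.7321i) = -44.5000-6.0625i

DFT(3x + 5y) = 3·X + 5·Y = [13, -44.5000+6.0625i, -6.5000+14.7221i, -55, -6.5000-14.7221i, -44.5000-6.0625i]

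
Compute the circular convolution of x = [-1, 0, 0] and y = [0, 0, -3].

(x ⊛ y)[n] = Σ(m=0 to 2) x[m] · y[(n-m) mod 3]

Computing each output sample:
(x ⊛ y)[0] = 0
(x ⊛ y)[1] = 0
(x ⊛ y)[2] = 3

x ⊛ y = [0, 0, 3]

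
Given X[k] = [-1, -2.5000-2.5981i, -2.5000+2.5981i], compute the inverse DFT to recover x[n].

x[n] = (1/3) Σ(k=0 to 2) X[k] · e^(2πikn/3)

Computing each x[n]:
x[0] = -2
x[1] = 2
x[2] = -1

x = [-2, 2, -1]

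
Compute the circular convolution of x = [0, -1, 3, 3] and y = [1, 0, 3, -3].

(x ⊛ y)[n] = Σ(m=0 to 3) x[m] · y[(n-m) mod 4]

Computing each output sample:
(x ⊛ y)[0] = 12
(x ⊛ y)[1] = -1
(x ⊛ y)[2] = -6
(x ⊛ y)[3] = 0

x ⊛ y = [12, -1, -6, 0]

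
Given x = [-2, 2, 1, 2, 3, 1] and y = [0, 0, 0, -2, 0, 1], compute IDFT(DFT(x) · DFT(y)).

(x ⊛ y)[n] = Σ(m=0 to 5) x[m] · y[(n-m) mod 6]

Computing each output sample:
(x ⊛ y)[0] = -2
(x ⊛ y)[1] = -5
(x ⊛ y)[2] = 0
(x ⊛ y)[3] = 7
(x ⊛ y)[4] = -3
(x ⊛ y)[5] = -4

x ⊛ y = [-2, -5, 0, 7, -3, -4]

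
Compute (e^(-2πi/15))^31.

Since ω_15^15 = 1, powers reduce modulo 15.
31 mod 15 = 1
So ω_15^31 = ω_15^1 = e^(-2πi·1/15)

ω_15^31 = ω_15^1 = 0.9135-0.4067i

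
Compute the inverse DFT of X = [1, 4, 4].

x[n] = (1/3) Σ(k=0 to 2) X[k] · e^(2πikn/3)

Computing each x[n]:
x[0] = 3
x[1] = -1
x[2] = -1

x = [3, -1, -1]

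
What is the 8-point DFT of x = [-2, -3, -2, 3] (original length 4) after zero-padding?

Original 4-point DFT: [-4, 6i, -4, -6i]
Zero-padded 8-point DFT provides frequency interpolation.

DFT_8([x, 0, ...]) = [-4, -6.2426+2.0000i, 6i, 2.2426-2.0000i, -4, 2.2426+2.0000i, -6i, -6.2426-2.0000i]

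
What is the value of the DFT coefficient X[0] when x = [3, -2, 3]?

X[0] = Σ(n=0 to 2) x[n] · ω_3^0 = Σ x[n]
= (3) + (-2) + (3)

X[0] = 4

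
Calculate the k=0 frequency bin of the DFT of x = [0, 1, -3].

X[0] = Σ(n=0 to 2) x[n] · ω_3^0 = Σ x[n]
= (0) + (1) + (-3)

X[0] = -2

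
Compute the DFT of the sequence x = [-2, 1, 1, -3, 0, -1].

X[k] = Σ(n=0 to 5) x[n] · ω_6^(nk)
where ω_6 = e^(-2πi/6)

Computing each X[k]:
X[0] = -4
X[1] = 0.5000-2.5981i
X[2] = -5.5000-0.8660i
X[3] = 2
X[4] = -5.5000+0.8660i
X[5] = 0.5000+2.5981i

X = [-4, 0.5000-2.5981i, -5.5000-0.8660i, 2, -5.5000+0.8660i, 0.5000+2.5981i]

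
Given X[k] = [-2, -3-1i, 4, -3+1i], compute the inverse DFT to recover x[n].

x[n] = (1/4) Σ(k=0 to 3) X[k] · e^(2πikn/4)

Computing each x[n]:
x[0] = -1
x[1] = -1
x[2] = 2
x[3] = -2

x = [-1, -1, 2, -2]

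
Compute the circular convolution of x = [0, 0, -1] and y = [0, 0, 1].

(x ⊛ y)[n] = Σ(m=0 to 2) x[m] · y[(n-m) mod 3]

Computing each output sample:
(x ⊛ y)[0] = 0
(x ⊛ y)[1] = -1
(x ⊛ y)[2] = 0

x ⊛ y = [0, -1, 0]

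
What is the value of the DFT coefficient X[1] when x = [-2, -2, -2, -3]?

X[1] = Σ(n=0 to 3) x[n] · ω_4^(1n) where ω_4 = e^(-2πi/4)
= (-2)·ω_4^0 + (-2)·ω_4^1 + (-2)·ω_4^2 + (-3)·ω_4^3

X[1] = -1i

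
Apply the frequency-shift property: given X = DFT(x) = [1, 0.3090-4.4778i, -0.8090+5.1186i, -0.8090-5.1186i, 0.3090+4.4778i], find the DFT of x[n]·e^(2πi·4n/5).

Modulation property: DFT(ω_5^(-4n)·x[n]) = X[(k-4) mod 5], so circularly shift X by 4 positions.

X[k-4] = [0.3090-4.4778i, -0.8090+5.1186i, -0.8090-5.1186i, 0.3090+4.4778i, 1]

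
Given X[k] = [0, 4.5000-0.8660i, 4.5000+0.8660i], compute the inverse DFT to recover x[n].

x[n] = (1/3) Σ(k=0 to 2) X[k] · e^(2πikn/3)

Computing each x[n]:
x[0] = 3
x[1] = -1
x[2] = -2

x = [3, -1, -2]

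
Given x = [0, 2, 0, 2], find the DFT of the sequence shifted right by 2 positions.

Time shift by 2: X_shifted[k] = ω_4^(2k) · X[k]
Shifted x = [0, 2, 0, 2]

DFT(x[n-2]) = [4, 0, -4, 0]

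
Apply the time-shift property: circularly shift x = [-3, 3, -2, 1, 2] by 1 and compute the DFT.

Time shift by 1: X_shifted[k] = ω_5^(1k) · X[k]
Shifted x = [2, -3, 3, -2, 1]

DFT(x[n-1]) = [1, 0.5729+0.8653i, 3.9271+7.1064i, 3.9271-7.1064i, 0.5729-0.8653i]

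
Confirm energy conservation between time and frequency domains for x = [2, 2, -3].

Time domain:
Σ|x[n]|² = |2|² + |2|² + |-3|² = 17.0000

Frequency domain:
(1/3)Σ|X[k]|² = (1/3)(|1|² + |2.5000-4.3301i|² + |2.5000+4.3301i|²) = (1/3)·51.0000 = 17.0000

Both sides agree, confirming Parseval's theorem.

Σ|x[n]|² = (1/N)Σ|X[k]|² = 17.0000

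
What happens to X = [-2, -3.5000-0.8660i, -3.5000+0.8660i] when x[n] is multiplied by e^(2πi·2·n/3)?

Modulation property: DFT(ω_3^(-2n)·x[n]) = X[(k-2) mod 3], so circularly shift X by 2 positions.

X[k-2] = [-3.5000-0.8660i, -3.5000+0.8660i, -2]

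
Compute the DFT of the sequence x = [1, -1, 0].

X[k] = Σ(n=0 to 2) x[n] · ω_3^(nk)
where ω_3 = e^(-2πi/3)

Computing each X[k]:
X[0] = 0
X[1] = 1.5000+0.8660i
X[2] = 1.5000-0.8660i

X = [0, 1.5000+0.8660i, 1.5000-0.8660i]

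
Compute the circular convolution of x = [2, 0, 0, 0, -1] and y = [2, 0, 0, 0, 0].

(x ⊛ y)[n] = Σ(m=0 to 4) x[m] · y[(n-m) mod 5]

Computing each output sample:
(x ⊛ y)[0] = 4
(x ⊛ y)[1] = 0
(x ⊛ y)[2] = 0
(x ⊛ y)[3] = 0
(x ⊛ y)[4] = -2

x ⊛ y = [4, 0, 0, 0, -2]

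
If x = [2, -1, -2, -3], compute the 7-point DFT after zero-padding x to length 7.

Original 4-point DFT: [-4, 4-2i, 4, 4+2i]
Zero-padded 7-point DFT provides frequency interpolation.

DFT_7([x, 0, ...]) = [-4, 4.5245+4.0333i, 2.1540-2.2383i, 2.3216+1.7950i, 2.3216-1.7950i, 2.1540+2.2383i, 4.5245-4.0333i]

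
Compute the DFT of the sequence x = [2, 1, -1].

X[k] = Σ(n=0 to 2) x[n] · ω_3^(nk)
where ω_3 = e^(-2πi/3)

Computing each X[k]:
X[0] = 2
X[1] = 2.0000-1.7321i
X[2] = 2.0000+1.7321i

X = [2, 2.0000-1.7321i, 2.0000+1.7321i]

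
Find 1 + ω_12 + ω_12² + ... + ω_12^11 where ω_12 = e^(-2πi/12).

Sum of all nth roots of unity equals 0 for n > 1 (geometric series with r ≠ 1).

0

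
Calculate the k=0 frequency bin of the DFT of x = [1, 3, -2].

X[0] = Σ(n=0 to 2) x[n] · ω_3^0 = Σ x[n]
= (1) + (3) + (-2)

X[0] = 2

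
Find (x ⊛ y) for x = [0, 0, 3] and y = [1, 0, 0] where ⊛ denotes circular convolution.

(x ⊛ y)[n] = Σ(m=0 to 2) x[m] · y[(n-m) mod 3]

Computing each output sample:
(x ⊛ y)[0] = 0
(x ⊛ y)[1] = 0
(x ⊛ y)[2] = 3

x ⊛ y = [0, 0, 3]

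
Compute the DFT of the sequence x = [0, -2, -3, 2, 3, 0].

X[k] = Σ(n=0 to 5) x[n] · ω_6^(nk)
where ω_6 = e^(-2πi/6)

Computing each X[k]:
X[0] = 0
X[1] = -3.0000+6.9282i
X[2] = 3.0000-3.4641i
X[3] = 0
X[4] = 3.0000+3.4641i
X[5] = -3.0000-6.9282i

X = [0, -3.0000+6.9282i, 3.0000-3.4641i, 0, 3.0000+3.4641i, -3.0000-6.9282i]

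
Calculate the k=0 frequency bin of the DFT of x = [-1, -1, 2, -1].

X[0] = Σ(n=0 to 3) x[n] · ω_4^0 = Σ x[n]
= (-1) + (-1) + (2) + (-1)

X[0] = -1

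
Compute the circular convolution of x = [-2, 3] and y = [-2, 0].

(x ⊛ y)[n] = Σ(m=0 to 1) x[m] · y[(n-m) mod 2]

Computing each output sample:
(x ⊛ y)[0] = 4
(x ⊛ y)[1] = -6

x ⊛ y = [4, -6]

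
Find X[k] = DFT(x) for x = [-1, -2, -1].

X[k] = Σ(n=0 to 2) x[n] · ω_3^(nk)
where ω_3 = e^(-2πi/3)

Computing each X[k]:
X[0] = -4
X[1] = 0.5000+0.8660i
X[2] = 0.5000-0.8660i

X = [-4, 0.5000+0.8660i, 0.5000-0.8660i]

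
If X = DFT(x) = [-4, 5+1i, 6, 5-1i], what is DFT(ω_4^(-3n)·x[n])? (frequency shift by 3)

Modulation property: DFT(ω_4^(-3n)·x[n]) = X[(k-3) mod 4], so circularly shift X by 3 positions.

X[k-3] = [5+1i, 6, 5-1i, -4]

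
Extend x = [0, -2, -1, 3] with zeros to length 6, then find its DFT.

Original 4-point DFT: [0, 1+5i, -2, 1-5i]
Zero-padded 6-point DFT provides frequency interpolation.

DFT_6([x, 0, ...]) = [0, -3.5000+2.5981i, 4.5000+0.8660i, -2, 4.5000-0.8660i, -3.5000-2.5981i]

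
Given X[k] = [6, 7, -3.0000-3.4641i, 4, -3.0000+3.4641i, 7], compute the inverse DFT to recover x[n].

x[n] = (1/6) Σ(k=0 to 5) X[k] · e^(2πikn/6)

Computing each x[n]:
x[0] = 3
x[1] = 3
x[2] = 0
x[3] = -3
x[4] = 2
x[5] = 1

x = [3, 3, 0, -3, 2, 1]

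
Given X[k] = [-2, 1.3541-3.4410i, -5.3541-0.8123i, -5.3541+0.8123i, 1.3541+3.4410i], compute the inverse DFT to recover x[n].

x[n] = (1/5) Σ(k=0 to 4) X[k] · e^(2πikn/5)

Computing each x[n]:
x[0] = -2
x[1] = 3
x[2] = -1
x[3] = -2
x[4] = 0

x = [-2, 3, -1, -2, 0]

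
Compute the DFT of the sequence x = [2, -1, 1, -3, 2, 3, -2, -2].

X[k] = Σ(n=0 to 7) x[n] · ω_8^(nk)
where ω_8 = e^(-2πi/8)

Computing each X[k]:
X[0] = 0
X[1] = -2.1213+0.5355i
X[2] = 5-7i
X[3] = 2.1213+6.5355i
X[4] = 6
X[5] = 2.1213-6.5355i
X[6] = 5+7i
X[7] = -2.1213-0.5355i

X = [0, -2.1213+0.5355i, 5-7i, 2.1213+6.5355i, 6, 2.1213-6.5355i, 5+7i, -2.1213-0.5355i]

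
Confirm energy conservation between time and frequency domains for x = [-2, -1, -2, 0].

Time domain:
Σ|x[n]|² = |-2|² + |-1|² + |-2|² + |0|² = 9.0000

Frequency domain:
(1/4)Σ|X[k]|² = (1/4)(|-5|² + |1i|² + |-3|² + |-1i|²) = (1/4)·36.0000 = 9.0000

Both sides agree, confirming Parseval's theorem.

Σ|x[n]|² = (1/N)Σ|X[k]|² = 9.0000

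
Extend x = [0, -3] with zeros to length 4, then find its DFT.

Original 2-point DFT: [-3, 3]
Zero-padded 4-point DFT provides frequency interpolation.

DFT_4([x, 0, ...]) = [-3, 3i, 3, -3i]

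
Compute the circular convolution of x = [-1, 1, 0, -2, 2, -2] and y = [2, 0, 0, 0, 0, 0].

(x ⊛ y)[n] = Σ(m=0 to 5) x[m] · y[(n-m) mod 6]

Computing each output sample:
(x ⊛ y)[0] = -2
(x ⊛ y)[1] = 2
(x ⊛ y)[2] = 0
(x ⊛ y)[3] = -4
(x ⊛ y)[4] = 4
(x ⊛ y)[5] = -4

x ⊛ y = [-2, 2, 0, -4, 4, -4]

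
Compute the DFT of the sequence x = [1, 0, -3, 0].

X[k] = Σ(n=0 to 3) x[n] · ω_4^(nk)
where ω_4 = e^(-2πi/4)

Computing each X[k]:
X[0] = -2
X[1] = 4
X[2] = -2
X[3] = 4

X = [-2, 4, -2, 4]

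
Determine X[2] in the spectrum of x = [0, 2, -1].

X[2] = Σ(n=0 to 2) x[n] · ω_3^(2n) where ω_3 = e^(-2πi/3)
= (0)·ω_3^0 + (2)·ω_3^2 + (-1)·ω_3^4

X[2] = -0.5000+2.5981i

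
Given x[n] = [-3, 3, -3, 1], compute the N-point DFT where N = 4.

X[k] = Σ(n=0 to 3) x[n] · ω_4^(nk)
where ω_4 = e^(-2πi/4)

Computing each X[k]:
X[0] = -2
X[1] = -2i
X[2] = -10
X[3] = 2i

X = [-2, -2i, -10, 2i]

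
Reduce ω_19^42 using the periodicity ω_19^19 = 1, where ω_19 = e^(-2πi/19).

Since ω_19^19 = 1, powers reduce modulo 19.
42 mod 19 = 4
So ω_19^42 = ω_19^4 = e^(-2πi·4/19)

ω_19^42 = ω_19^4 = 0.2455-0.9694i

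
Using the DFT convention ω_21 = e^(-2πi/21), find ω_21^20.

ω_21^20 = e^(-2πi·20/21)
= cos(-2π·20/21) + i·sin(-2π·20/21)
= cos(-40π/21) + i·sin(-40π/21)

ω_21^20 = cos(-40π/21) + i·sin(-40π/21) = 0.9556+0.2948i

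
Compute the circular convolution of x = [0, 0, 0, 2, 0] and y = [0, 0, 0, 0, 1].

(x ⊛ y)[n] = Σ(m=0 to 4) x[m] · y[(n-m) mod 5]

Computing each output sample:
(x ⊛ y)[0] = 0
(x ⊛ y)[1] = 0
(x ⊛ y)[2] = 2
(x ⊛ y)[3] = 0
(x ⊛ y)[4] = 0

x ⊛ y = [0, 0, 2, 0, 0]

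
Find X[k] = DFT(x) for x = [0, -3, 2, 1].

X[k] = Σ(n=0 to 3) x[n] · ω_4^(nk)
where ω_4 = e^(-2πi/4)

Computing each X[k]:
X[0] = 0
X[1] = -2+4i
X[2] = 4
X[3] = -2-4i

X = [0, -2+4i, 4, -2-4i]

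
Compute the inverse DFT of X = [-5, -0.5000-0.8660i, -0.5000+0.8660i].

x[n] = (1/3) Σ(k=0 to 2) X[k] · e^(2πikn/3)

Computing each x[n]:
x[0] = -2
x[1] = -1
x[2] = -2

x = [-2, -1, -2]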